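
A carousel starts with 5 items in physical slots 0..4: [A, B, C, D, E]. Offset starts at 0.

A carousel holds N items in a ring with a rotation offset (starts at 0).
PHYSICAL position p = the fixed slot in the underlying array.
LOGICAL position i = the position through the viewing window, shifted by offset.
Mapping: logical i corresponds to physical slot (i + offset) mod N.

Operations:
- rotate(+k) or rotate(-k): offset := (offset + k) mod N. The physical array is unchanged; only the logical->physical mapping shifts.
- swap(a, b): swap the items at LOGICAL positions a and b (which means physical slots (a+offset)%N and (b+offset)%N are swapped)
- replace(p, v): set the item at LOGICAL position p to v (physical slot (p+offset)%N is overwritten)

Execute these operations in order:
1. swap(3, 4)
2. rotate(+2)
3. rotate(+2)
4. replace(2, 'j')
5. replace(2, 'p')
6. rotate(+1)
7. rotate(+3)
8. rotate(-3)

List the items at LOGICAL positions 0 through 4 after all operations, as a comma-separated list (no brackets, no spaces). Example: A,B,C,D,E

Answer: A,p,C,E,D

Derivation:
After op 1 (swap(3, 4)): offset=0, physical=[A,B,C,E,D], logical=[A,B,C,E,D]
After op 2 (rotate(+2)): offset=2, physical=[A,B,C,E,D], logical=[C,E,D,A,B]
After op 3 (rotate(+2)): offset=4, physical=[A,B,C,E,D], logical=[D,A,B,C,E]
After op 4 (replace(2, 'j')): offset=4, physical=[A,j,C,E,D], logical=[D,A,j,C,E]
After op 5 (replace(2, 'p')): offset=4, physical=[A,p,C,E,D], logical=[D,A,p,C,E]
After op 6 (rotate(+1)): offset=0, physical=[A,p,C,E,D], logical=[A,p,C,E,D]
After op 7 (rotate(+3)): offset=3, physical=[A,p,C,E,D], logical=[E,D,A,p,C]
After op 8 (rotate(-3)): offset=0, physical=[A,p,C,E,D], logical=[A,p,C,E,D]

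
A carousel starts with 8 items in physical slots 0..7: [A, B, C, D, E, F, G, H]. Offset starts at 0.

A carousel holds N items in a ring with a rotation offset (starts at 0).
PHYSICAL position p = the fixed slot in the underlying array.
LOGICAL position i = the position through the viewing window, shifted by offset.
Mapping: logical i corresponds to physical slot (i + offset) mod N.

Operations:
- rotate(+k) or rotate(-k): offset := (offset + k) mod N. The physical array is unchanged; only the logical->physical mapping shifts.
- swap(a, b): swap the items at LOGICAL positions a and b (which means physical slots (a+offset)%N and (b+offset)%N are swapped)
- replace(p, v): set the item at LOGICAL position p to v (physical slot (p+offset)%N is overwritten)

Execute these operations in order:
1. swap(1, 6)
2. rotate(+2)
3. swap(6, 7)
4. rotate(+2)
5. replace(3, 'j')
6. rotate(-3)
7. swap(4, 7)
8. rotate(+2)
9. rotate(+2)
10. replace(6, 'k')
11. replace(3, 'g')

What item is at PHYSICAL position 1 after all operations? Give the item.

Answer: A

Derivation:
After op 1 (swap(1, 6)): offset=0, physical=[A,G,C,D,E,F,B,H], logical=[A,G,C,D,E,F,B,H]
After op 2 (rotate(+2)): offset=2, physical=[A,G,C,D,E,F,B,H], logical=[C,D,E,F,B,H,A,G]
After op 3 (swap(6, 7)): offset=2, physical=[G,A,C,D,E,F,B,H], logical=[C,D,E,F,B,H,G,A]
After op 4 (rotate(+2)): offset=4, physical=[G,A,C,D,E,F,B,H], logical=[E,F,B,H,G,A,C,D]
After op 5 (replace(3, 'j')): offset=4, physical=[G,A,C,D,E,F,B,j], logical=[E,F,B,j,G,A,C,D]
After op 6 (rotate(-3)): offset=1, physical=[G,A,C,D,E,F,B,j], logical=[A,C,D,E,F,B,j,G]
After op 7 (swap(4, 7)): offset=1, physical=[F,A,C,D,E,G,B,j], logical=[A,C,D,E,G,B,j,F]
After op 8 (rotate(+2)): offset=3, physical=[F,A,C,D,E,G,B,j], logical=[D,E,G,B,j,F,A,C]
After op 9 (rotate(+2)): offset=5, physical=[F,A,C,D,E,G,B,j], logical=[G,B,j,F,A,C,D,E]
After op 10 (replace(6, 'k')): offset=5, physical=[F,A,C,k,E,G,B,j], logical=[G,B,j,F,A,C,k,E]
After op 11 (replace(3, 'g')): offset=5, physical=[g,A,C,k,E,G,B,j], logical=[G,B,j,g,A,C,k,E]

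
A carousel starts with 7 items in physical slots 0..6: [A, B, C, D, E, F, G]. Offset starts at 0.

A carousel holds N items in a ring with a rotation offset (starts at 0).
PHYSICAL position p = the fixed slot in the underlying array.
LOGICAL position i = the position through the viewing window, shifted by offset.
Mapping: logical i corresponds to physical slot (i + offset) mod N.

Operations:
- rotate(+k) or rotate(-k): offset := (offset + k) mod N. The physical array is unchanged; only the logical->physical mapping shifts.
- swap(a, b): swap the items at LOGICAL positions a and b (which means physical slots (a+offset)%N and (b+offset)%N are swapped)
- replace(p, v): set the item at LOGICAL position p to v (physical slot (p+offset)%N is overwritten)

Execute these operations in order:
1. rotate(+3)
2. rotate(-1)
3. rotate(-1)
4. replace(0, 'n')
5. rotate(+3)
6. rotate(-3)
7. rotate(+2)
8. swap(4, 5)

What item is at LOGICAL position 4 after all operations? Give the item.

After op 1 (rotate(+3)): offset=3, physical=[A,B,C,D,E,F,G], logical=[D,E,F,G,A,B,C]
After op 2 (rotate(-1)): offset=2, physical=[A,B,C,D,E,F,G], logical=[C,D,E,F,G,A,B]
After op 3 (rotate(-1)): offset=1, physical=[A,B,C,D,E,F,G], logical=[B,C,D,E,F,G,A]
After op 4 (replace(0, 'n')): offset=1, physical=[A,n,C,D,E,F,G], logical=[n,C,D,E,F,G,A]
After op 5 (rotate(+3)): offset=4, physical=[A,n,C,D,E,F,G], logical=[E,F,G,A,n,C,D]
After op 6 (rotate(-3)): offset=1, physical=[A,n,C,D,E,F,G], logical=[n,C,D,E,F,G,A]
After op 7 (rotate(+2)): offset=3, physical=[A,n,C,D,E,F,G], logical=[D,E,F,G,A,n,C]
After op 8 (swap(4, 5)): offset=3, physical=[n,A,C,D,E,F,G], logical=[D,E,F,G,n,A,C]

Answer: n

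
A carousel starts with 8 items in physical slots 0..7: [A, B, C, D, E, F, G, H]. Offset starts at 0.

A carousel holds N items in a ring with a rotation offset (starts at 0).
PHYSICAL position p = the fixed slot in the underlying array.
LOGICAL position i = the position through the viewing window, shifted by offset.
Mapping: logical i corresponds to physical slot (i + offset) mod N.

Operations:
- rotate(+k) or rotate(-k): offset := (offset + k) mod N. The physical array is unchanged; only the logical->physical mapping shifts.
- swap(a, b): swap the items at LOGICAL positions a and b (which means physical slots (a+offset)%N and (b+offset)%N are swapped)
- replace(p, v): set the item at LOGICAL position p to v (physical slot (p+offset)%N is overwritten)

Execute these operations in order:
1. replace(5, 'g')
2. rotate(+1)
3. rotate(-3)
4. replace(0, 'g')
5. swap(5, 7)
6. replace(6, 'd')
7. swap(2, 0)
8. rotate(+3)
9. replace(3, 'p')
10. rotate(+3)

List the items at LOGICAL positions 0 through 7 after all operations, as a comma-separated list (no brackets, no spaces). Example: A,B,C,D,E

After op 1 (replace(5, 'g')): offset=0, physical=[A,B,C,D,E,g,G,H], logical=[A,B,C,D,E,g,G,H]
After op 2 (rotate(+1)): offset=1, physical=[A,B,C,D,E,g,G,H], logical=[B,C,D,E,g,G,H,A]
After op 3 (rotate(-3)): offset=6, physical=[A,B,C,D,E,g,G,H], logical=[G,H,A,B,C,D,E,g]
After op 4 (replace(0, 'g')): offset=6, physical=[A,B,C,D,E,g,g,H], logical=[g,H,A,B,C,D,E,g]
After op 5 (swap(5, 7)): offset=6, physical=[A,B,C,g,E,D,g,H], logical=[g,H,A,B,C,g,E,D]
After op 6 (replace(6, 'd')): offset=6, physical=[A,B,C,g,d,D,g,H], logical=[g,H,A,B,C,g,d,D]
After op 7 (swap(2, 0)): offset=6, physical=[g,B,C,g,d,D,A,H], logical=[A,H,g,B,C,g,d,D]
After op 8 (rotate(+3)): offset=1, physical=[g,B,C,g,d,D,A,H], logical=[B,C,g,d,D,A,H,g]
After op 9 (replace(3, 'p')): offset=1, physical=[g,B,C,g,p,D,A,H], logical=[B,C,g,p,D,A,H,g]
After op 10 (rotate(+3)): offset=4, physical=[g,B,C,g,p,D,A,H], logical=[p,D,A,H,g,B,C,g]

Answer: p,D,A,H,g,B,C,g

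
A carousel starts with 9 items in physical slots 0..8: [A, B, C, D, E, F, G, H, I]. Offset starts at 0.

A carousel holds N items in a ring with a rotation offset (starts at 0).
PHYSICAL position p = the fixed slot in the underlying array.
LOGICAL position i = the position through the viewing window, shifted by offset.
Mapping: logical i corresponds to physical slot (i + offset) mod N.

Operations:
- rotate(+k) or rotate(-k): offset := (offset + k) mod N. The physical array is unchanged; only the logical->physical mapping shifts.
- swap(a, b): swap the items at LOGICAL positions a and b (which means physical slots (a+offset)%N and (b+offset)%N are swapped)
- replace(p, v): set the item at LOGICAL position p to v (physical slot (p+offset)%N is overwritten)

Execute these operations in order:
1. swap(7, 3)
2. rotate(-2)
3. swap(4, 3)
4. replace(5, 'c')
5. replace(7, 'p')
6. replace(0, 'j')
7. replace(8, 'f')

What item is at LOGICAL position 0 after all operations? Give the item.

After op 1 (swap(7, 3)): offset=0, physical=[A,B,C,H,E,F,G,D,I], logical=[A,B,C,H,E,F,G,D,I]
After op 2 (rotate(-2)): offset=7, physical=[A,B,C,H,E,F,G,D,I], logical=[D,I,A,B,C,H,E,F,G]
After op 3 (swap(4, 3)): offset=7, physical=[A,C,B,H,E,F,G,D,I], logical=[D,I,A,C,B,H,E,F,G]
After op 4 (replace(5, 'c')): offset=7, physical=[A,C,B,c,E,F,G,D,I], logical=[D,I,A,C,B,c,E,F,G]
After op 5 (replace(7, 'p')): offset=7, physical=[A,C,B,c,E,p,G,D,I], logical=[D,I,A,C,B,c,E,p,G]
After op 6 (replace(0, 'j')): offset=7, physical=[A,C,B,c,E,p,G,j,I], logical=[j,I,A,C,B,c,E,p,G]
After op 7 (replace(8, 'f')): offset=7, physical=[A,C,B,c,E,p,f,j,I], logical=[j,I,A,C,B,c,E,p,f]

Answer: j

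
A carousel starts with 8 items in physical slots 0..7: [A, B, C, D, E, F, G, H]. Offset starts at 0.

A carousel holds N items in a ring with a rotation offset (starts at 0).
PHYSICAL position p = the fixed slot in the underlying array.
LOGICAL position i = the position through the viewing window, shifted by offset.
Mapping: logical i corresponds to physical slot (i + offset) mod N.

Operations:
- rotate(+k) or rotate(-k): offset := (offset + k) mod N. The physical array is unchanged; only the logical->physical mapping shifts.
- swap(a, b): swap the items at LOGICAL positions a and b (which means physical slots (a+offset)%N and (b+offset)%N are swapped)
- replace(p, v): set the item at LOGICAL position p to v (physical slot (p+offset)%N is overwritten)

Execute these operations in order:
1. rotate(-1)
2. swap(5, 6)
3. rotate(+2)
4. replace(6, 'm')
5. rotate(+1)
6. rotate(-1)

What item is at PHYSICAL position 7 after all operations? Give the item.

Answer: m

Derivation:
After op 1 (rotate(-1)): offset=7, physical=[A,B,C,D,E,F,G,H], logical=[H,A,B,C,D,E,F,G]
After op 2 (swap(5, 6)): offset=7, physical=[A,B,C,D,F,E,G,H], logical=[H,A,B,C,D,F,E,G]
After op 3 (rotate(+2)): offset=1, physical=[A,B,C,D,F,E,G,H], logical=[B,C,D,F,E,G,H,A]
After op 4 (replace(6, 'm')): offset=1, physical=[A,B,C,D,F,E,G,m], logical=[B,C,D,F,E,G,m,A]
After op 5 (rotate(+1)): offset=2, physical=[A,B,C,D,F,E,G,m], logical=[C,D,F,E,G,m,A,B]
After op 6 (rotate(-1)): offset=1, physical=[A,B,C,D,F,E,G,m], logical=[B,C,D,F,E,G,m,A]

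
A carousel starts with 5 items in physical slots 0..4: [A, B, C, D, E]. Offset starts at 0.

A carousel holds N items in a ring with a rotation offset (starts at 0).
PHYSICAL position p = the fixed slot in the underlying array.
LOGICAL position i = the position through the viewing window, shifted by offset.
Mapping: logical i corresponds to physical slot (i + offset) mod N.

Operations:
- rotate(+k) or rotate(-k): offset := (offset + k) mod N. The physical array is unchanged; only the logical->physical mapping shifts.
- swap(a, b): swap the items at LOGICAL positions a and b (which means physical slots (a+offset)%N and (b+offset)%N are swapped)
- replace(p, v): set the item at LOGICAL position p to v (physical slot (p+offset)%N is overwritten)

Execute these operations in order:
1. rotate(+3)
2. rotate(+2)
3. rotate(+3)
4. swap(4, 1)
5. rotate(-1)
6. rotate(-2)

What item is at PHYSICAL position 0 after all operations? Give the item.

After op 1 (rotate(+3)): offset=3, physical=[A,B,C,D,E], logical=[D,E,A,B,C]
After op 2 (rotate(+2)): offset=0, physical=[A,B,C,D,E], logical=[A,B,C,D,E]
After op 3 (rotate(+3)): offset=3, physical=[A,B,C,D,E], logical=[D,E,A,B,C]
After op 4 (swap(4, 1)): offset=3, physical=[A,B,E,D,C], logical=[D,C,A,B,E]
After op 5 (rotate(-1)): offset=2, physical=[A,B,E,D,C], logical=[E,D,C,A,B]
After op 6 (rotate(-2)): offset=0, physical=[A,B,E,D,C], logical=[A,B,E,D,C]

Answer: A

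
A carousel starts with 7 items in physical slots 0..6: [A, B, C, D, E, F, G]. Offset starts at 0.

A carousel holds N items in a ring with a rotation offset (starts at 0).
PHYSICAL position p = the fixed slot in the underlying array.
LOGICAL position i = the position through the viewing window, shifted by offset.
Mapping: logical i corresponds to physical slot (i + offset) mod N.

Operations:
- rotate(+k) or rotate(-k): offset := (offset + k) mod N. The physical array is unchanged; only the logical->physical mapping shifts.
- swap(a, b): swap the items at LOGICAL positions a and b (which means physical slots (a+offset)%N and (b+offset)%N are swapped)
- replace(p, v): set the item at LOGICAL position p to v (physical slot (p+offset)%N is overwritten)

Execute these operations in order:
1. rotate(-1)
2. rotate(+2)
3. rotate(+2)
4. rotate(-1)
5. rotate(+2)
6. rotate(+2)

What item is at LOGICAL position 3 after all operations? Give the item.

After op 1 (rotate(-1)): offset=6, physical=[A,B,C,D,E,F,G], logical=[G,A,B,C,D,E,F]
After op 2 (rotate(+2)): offset=1, physical=[A,B,C,D,E,F,G], logical=[B,C,D,E,F,G,A]
After op 3 (rotate(+2)): offset=3, physical=[A,B,C,D,E,F,G], logical=[D,E,F,G,A,B,C]
After op 4 (rotate(-1)): offset=2, physical=[A,B,C,D,E,F,G], logical=[C,D,E,F,G,A,B]
After op 5 (rotate(+2)): offset=4, physical=[A,B,C,D,E,F,G], logical=[E,F,G,A,B,C,D]
After op 6 (rotate(+2)): offset=6, physical=[A,B,C,D,E,F,G], logical=[G,A,B,C,D,E,F]

Answer: C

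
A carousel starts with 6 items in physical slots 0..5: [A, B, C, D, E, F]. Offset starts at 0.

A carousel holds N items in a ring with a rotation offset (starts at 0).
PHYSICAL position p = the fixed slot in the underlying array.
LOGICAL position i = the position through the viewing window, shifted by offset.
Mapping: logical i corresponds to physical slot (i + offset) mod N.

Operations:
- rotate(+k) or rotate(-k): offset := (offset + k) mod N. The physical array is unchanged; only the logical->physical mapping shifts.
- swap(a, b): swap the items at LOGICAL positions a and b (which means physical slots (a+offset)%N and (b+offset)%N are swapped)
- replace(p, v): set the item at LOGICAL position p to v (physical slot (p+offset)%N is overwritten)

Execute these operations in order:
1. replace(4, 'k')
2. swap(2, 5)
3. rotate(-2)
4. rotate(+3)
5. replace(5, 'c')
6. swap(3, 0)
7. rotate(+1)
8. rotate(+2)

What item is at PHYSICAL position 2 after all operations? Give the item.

Answer: F

Derivation:
After op 1 (replace(4, 'k')): offset=0, physical=[A,B,C,D,k,F], logical=[A,B,C,D,k,F]
After op 2 (swap(2, 5)): offset=0, physical=[A,B,F,D,k,C], logical=[A,B,F,D,k,C]
After op 3 (rotate(-2)): offset=4, physical=[A,B,F,D,k,C], logical=[k,C,A,B,F,D]
After op 4 (rotate(+3)): offset=1, physical=[A,B,F,D,k,C], logical=[B,F,D,k,C,A]
After op 5 (replace(5, 'c')): offset=1, physical=[c,B,F,D,k,C], logical=[B,F,D,k,C,c]
After op 6 (swap(3, 0)): offset=1, physical=[c,k,F,D,B,C], logical=[k,F,D,B,C,c]
After op 7 (rotate(+1)): offset=2, physical=[c,k,F,D,B,C], logical=[F,D,B,C,c,k]
After op 8 (rotate(+2)): offset=4, physical=[c,k,F,D,B,C], logical=[B,C,c,k,F,D]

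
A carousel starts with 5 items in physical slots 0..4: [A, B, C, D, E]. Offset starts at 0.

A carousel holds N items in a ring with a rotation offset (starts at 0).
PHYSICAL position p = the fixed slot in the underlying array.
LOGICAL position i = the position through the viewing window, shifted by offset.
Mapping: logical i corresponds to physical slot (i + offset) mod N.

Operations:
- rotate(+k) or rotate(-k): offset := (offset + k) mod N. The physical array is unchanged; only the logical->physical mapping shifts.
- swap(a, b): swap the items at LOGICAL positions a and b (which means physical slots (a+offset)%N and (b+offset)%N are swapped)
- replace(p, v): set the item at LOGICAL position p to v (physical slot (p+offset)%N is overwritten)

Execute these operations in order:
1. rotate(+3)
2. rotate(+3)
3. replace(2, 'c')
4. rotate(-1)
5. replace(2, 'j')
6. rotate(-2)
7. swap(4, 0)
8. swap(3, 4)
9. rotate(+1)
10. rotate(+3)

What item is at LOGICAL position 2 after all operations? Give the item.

Answer: E

Derivation:
After op 1 (rotate(+3)): offset=3, physical=[A,B,C,D,E], logical=[D,E,A,B,C]
After op 2 (rotate(+3)): offset=1, physical=[A,B,C,D,E], logical=[B,C,D,E,A]
After op 3 (replace(2, 'c')): offset=1, physical=[A,B,C,c,E], logical=[B,C,c,E,A]
After op 4 (rotate(-1)): offset=0, physical=[A,B,C,c,E], logical=[A,B,C,c,E]
After op 5 (replace(2, 'j')): offset=0, physical=[A,B,j,c,E], logical=[A,B,j,c,E]
After op 6 (rotate(-2)): offset=3, physical=[A,B,j,c,E], logical=[c,E,A,B,j]
After op 7 (swap(4, 0)): offset=3, physical=[A,B,c,j,E], logical=[j,E,A,B,c]
After op 8 (swap(3, 4)): offset=3, physical=[A,c,B,j,E], logical=[j,E,A,c,B]
After op 9 (rotate(+1)): offset=4, physical=[A,c,B,j,E], logical=[E,A,c,B,j]
After op 10 (rotate(+3)): offset=2, physical=[A,c,B,j,E], logical=[B,j,E,A,c]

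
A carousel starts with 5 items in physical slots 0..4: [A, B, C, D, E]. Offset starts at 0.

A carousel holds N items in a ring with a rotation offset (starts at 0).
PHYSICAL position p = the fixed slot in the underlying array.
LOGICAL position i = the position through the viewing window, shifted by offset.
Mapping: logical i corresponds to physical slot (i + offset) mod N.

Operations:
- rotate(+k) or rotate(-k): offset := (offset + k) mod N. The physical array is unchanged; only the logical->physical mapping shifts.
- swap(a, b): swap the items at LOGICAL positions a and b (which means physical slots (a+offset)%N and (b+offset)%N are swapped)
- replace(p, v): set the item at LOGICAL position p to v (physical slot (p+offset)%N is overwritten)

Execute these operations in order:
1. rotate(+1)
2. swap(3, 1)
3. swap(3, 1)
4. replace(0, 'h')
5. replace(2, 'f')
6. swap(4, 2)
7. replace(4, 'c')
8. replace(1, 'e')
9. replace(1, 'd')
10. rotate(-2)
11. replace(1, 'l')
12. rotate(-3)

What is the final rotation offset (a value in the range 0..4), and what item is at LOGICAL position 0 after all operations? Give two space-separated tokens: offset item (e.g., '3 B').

After op 1 (rotate(+1)): offset=1, physical=[A,B,C,D,E], logical=[B,C,D,E,A]
After op 2 (swap(3, 1)): offset=1, physical=[A,B,E,D,C], logical=[B,E,D,C,A]
After op 3 (swap(3, 1)): offset=1, physical=[A,B,C,D,E], logical=[B,C,D,E,A]
After op 4 (replace(0, 'h')): offset=1, physical=[A,h,C,D,E], logical=[h,C,D,E,A]
After op 5 (replace(2, 'f')): offset=1, physical=[A,h,C,f,E], logical=[h,C,f,E,A]
After op 6 (swap(4, 2)): offset=1, physical=[f,h,C,A,E], logical=[h,C,A,E,f]
After op 7 (replace(4, 'c')): offset=1, physical=[c,h,C,A,E], logical=[h,C,A,E,c]
After op 8 (replace(1, 'e')): offset=1, physical=[c,h,e,A,E], logical=[h,e,A,E,c]
After op 9 (replace(1, 'd')): offset=1, physical=[c,h,d,A,E], logical=[h,d,A,E,c]
After op 10 (rotate(-2)): offset=4, physical=[c,h,d,A,E], logical=[E,c,h,d,A]
After op 11 (replace(1, 'l')): offset=4, physical=[l,h,d,A,E], logical=[E,l,h,d,A]
After op 12 (rotate(-3)): offset=1, physical=[l,h,d,A,E], logical=[h,d,A,E,l]

Answer: 1 h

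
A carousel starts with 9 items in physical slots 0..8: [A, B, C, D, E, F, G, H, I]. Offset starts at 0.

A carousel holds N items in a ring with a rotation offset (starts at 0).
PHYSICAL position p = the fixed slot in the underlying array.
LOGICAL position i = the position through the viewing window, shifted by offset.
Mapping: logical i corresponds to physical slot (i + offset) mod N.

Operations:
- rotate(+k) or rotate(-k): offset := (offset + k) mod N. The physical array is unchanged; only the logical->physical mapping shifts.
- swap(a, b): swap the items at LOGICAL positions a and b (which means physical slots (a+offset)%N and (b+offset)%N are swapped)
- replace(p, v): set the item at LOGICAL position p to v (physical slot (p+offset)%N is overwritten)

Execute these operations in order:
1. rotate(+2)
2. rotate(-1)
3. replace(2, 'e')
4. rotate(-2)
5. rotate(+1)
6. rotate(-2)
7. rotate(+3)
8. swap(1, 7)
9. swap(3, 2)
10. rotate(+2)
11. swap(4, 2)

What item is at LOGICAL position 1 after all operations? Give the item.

After op 1 (rotate(+2)): offset=2, physical=[A,B,C,D,E,F,G,H,I], logical=[C,D,E,F,G,H,I,A,B]
After op 2 (rotate(-1)): offset=1, physical=[A,B,C,D,E,F,G,H,I], logical=[B,C,D,E,F,G,H,I,A]
After op 3 (replace(2, 'e')): offset=1, physical=[A,B,C,e,E,F,G,H,I], logical=[B,C,e,E,F,G,H,I,A]
After op 4 (rotate(-2)): offset=8, physical=[A,B,C,e,E,F,G,H,I], logical=[I,A,B,C,e,E,F,G,H]
After op 5 (rotate(+1)): offset=0, physical=[A,B,C,e,E,F,G,H,I], logical=[A,B,C,e,E,F,G,H,I]
After op 6 (rotate(-2)): offset=7, physical=[A,B,C,e,E,F,G,H,I], logical=[H,I,A,B,C,e,E,F,G]
After op 7 (rotate(+3)): offset=1, physical=[A,B,C,e,E,F,G,H,I], logical=[B,C,e,E,F,G,H,I,A]
After op 8 (swap(1, 7)): offset=1, physical=[A,B,I,e,E,F,G,H,C], logical=[B,I,e,E,F,G,H,C,A]
After op 9 (swap(3, 2)): offset=1, physical=[A,B,I,E,e,F,G,H,C], logical=[B,I,E,e,F,G,H,C,A]
After op 10 (rotate(+2)): offset=3, physical=[A,B,I,E,e,F,G,H,C], logical=[E,e,F,G,H,C,A,B,I]
After op 11 (swap(4, 2)): offset=3, physical=[A,B,I,E,e,H,G,F,C], logical=[E,e,H,G,F,C,A,B,I]

Answer: e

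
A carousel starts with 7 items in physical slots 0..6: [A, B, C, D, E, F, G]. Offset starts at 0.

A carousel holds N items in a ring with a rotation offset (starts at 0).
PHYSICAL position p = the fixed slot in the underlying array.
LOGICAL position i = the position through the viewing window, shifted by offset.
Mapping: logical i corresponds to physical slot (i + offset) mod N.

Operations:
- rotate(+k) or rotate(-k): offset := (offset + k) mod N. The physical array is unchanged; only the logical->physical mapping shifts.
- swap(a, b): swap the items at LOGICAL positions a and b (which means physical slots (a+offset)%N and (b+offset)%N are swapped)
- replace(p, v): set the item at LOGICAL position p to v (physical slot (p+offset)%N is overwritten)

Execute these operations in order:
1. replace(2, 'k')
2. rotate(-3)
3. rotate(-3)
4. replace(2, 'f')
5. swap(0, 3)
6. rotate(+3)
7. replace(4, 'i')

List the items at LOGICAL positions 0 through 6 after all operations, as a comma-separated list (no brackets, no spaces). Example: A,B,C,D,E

After op 1 (replace(2, 'k')): offset=0, physical=[A,B,k,D,E,F,G], logical=[A,B,k,D,E,F,G]
After op 2 (rotate(-3)): offset=4, physical=[A,B,k,D,E,F,G], logical=[E,F,G,A,B,k,D]
After op 3 (rotate(-3)): offset=1, physical=[A,B,k,D,E,F,G], logical=[B,k,D,E,F,G,A]
After op 4 (replace(2, 'f')): offset=1, physical=[A,B,k,f,E,F,G], logical=[B,k,f,E,F,G,A]
After op 5 (swap(0, 3)): offset=1, physical=[A,E,k,f,B,F,G], logical=[E,k,f,B,F,G,A]
After op 6 (rotate(+3)): offset=4, physical=[A,E,k,f,B,F,G], logical=[B,F,G,A,E,k,f]
After op 7 (replace(4, 'i')): offset=4, physical=[A,i,k,f,B,F,G], logical=[B,F,G,A,i,k,f]

Answer: B,F,G,A,i,k,f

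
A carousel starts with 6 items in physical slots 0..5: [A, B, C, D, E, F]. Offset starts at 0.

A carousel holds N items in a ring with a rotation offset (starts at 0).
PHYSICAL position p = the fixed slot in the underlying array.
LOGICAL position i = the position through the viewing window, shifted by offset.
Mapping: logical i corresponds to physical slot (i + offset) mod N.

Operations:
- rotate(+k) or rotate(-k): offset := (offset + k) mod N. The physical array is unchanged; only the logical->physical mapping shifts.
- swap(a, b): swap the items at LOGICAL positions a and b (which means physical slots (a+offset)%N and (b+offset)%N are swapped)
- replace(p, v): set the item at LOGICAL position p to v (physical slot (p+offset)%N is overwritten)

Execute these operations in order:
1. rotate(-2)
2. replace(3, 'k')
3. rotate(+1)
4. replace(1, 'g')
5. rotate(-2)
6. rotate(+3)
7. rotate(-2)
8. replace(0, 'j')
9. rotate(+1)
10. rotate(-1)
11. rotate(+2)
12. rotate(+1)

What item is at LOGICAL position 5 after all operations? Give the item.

Answer: g

Derivation:
After op 1 (rotate(-2)): offset=4, physical=[A,B,C,D,E,F], logical=[E,F,A,B,C,D]
After op 2 (replace(3, 'k')): offset=4, physical=[A,k,C,D,E,F], logical=[E,F,A,k,C,D]
After op 3 (rotate(+1)): offset=5, physical=[A,k,C,D,E,F], logical=[F,A,k,C,D,E]
After op 4 (replace(1, 'g')): offset=5, physical=[g,k,C,D,E,F], logical=[F,g,k,C,D,E]
After op 5 (rotate(-2)): offset=3, physical=[g,k,C,D,E,F], logical=[D,E,F,g,k,C]
After op 6 (rotate(+3)): offset=0, physical=[g,k,C,D,E,F], logical=[g,k,C,D,E,F]
After op 7 (rotate(-2)): offset=4, physical=[g,k,C,D,E,F], logical=[E,F,g,k,C,D]
After op 8 (replace(0, 'j')): offset=4, physical=[g,k,C,D,j,F], logical=[j,F,g,k,C,D]
After op 9 (rotate(+1)): offset=5, physical=[g,k,C,D,j,F], logical=[F,g,k,C,D,j]
After op 10 (rotate(-1)): offset=4, physical=[g,k,C,D,j,F], logical=[j,F,g,k,C,D]
After op 11 (rotate(+2)): offset=0, physical=[g,k,C,D,j,F], logical=[g,k,C,D,j,F]
After op 12 (rotate(+1)): offset=1, physical=[g,k,C,D,j,F], logical=[k,C,D,j,F,g]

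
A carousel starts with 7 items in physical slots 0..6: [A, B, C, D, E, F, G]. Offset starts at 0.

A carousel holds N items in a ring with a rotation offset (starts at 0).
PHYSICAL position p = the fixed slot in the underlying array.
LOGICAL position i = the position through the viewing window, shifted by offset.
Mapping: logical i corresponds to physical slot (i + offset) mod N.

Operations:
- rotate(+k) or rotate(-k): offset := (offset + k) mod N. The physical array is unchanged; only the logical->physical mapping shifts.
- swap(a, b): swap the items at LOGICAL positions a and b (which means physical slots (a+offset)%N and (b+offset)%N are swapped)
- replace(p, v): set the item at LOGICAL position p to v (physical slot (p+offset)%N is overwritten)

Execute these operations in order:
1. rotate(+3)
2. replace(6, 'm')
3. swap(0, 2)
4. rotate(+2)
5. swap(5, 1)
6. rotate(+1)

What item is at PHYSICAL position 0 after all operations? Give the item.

After op 1 (rotate(+3)): offset=3, physical=[A,B,C,D,E,F,G], logical=[D,E,F,G,A,B,C]
After op 2 (replace(6, 'm')): offset=3, physical=[A,B,m,D,E,F,G], logical=[D,E,F,G,A,B,m]
After op 3 (swap(0, 2)): offset=3, physical=[A,B,m,F,E,D,G], logical=[F,E,D,G,A,B,m]
After op 4 (rotate(+2)): offset=5, physical=[A,B,m,F,E,D,G], logical=[D,G,A,B,m,F,E]
After op 5 (swap(5, 1)): offset=5, physical=[A,B,m,G,E,D,F], logical=[D,F,A,B,m,G,E]
After op 6 (rotate(+1)): offset=6, physical=[A,B,m,G,E,D,F], logical=[F,A,B,m,G,E,D]

Answer: A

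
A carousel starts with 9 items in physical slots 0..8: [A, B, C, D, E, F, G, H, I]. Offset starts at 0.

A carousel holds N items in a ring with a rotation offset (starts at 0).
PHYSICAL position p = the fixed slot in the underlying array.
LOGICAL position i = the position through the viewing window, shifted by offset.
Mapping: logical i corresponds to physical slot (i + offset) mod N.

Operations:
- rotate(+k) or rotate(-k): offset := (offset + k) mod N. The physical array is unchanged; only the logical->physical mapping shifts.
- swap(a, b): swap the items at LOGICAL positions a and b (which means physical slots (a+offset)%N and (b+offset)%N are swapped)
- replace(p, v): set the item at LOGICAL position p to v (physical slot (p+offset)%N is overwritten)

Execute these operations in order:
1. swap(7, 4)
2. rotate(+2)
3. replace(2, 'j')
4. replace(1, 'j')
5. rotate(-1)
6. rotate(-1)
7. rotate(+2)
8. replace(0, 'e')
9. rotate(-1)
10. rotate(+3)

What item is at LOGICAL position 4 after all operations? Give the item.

After op 1 (swap(7, 4)): offset=0, physical=[A,B,C,D,H,F,G,E,I], logical=[A,B,C,D,H,F,G,E,I]
After op 2 (rotate(+2)): offset=2, physical=[A,B,C,D,H,F,G,E,I], logical=[C,D,H,F,G,E,I,A,B]
After op 3 (replace(2, 'j')): offset=2, physical=[A,B,C,D,j,F,G,E,I], logical=[C,D,j,F,G,E,I,A,B]
After op 4 (replace(1, 'j')): offset=2, physical=[A,B,C,j,j,F,G,E,I], logical=[C,j,j,F,G,E,I,A,B]
After op 5 (rotate(-1)): offset=1, physical=[A,B,C,j,j,F,G,E,I], logical=[B,C,j,j,F,G,E,I,A]
After op 6 (rotate(-1)): offset=0, physical=[A,B,C,j,j,F,G,E,I], logical=[A,B,C,j,j,F,G,E,I]
After op 7 (rotate(+2)): offset=2, physical=[A,B,C,j,j,F,G,E,I], logical=[C,j,j,F,G,E,I,A,B]
After op 8 (replace(0, 'e')): offset=2, physical=[A,B,e,j,j,F,G,E,I], logical=[e,j,j,F,G,E,I,A,B]
After op 9 (rotate(-1)): offset=1, physical=[A,B,e,j,j,F,G,E,I], logical=[B,e,j,j,F,G,E,I,A]
After op 10 (rotate(+3)): offset=4, physical=[A,B,e,j,j,F,G,E,I], logical=[j,F,G,E,I,A,B,e,j]

Answer: I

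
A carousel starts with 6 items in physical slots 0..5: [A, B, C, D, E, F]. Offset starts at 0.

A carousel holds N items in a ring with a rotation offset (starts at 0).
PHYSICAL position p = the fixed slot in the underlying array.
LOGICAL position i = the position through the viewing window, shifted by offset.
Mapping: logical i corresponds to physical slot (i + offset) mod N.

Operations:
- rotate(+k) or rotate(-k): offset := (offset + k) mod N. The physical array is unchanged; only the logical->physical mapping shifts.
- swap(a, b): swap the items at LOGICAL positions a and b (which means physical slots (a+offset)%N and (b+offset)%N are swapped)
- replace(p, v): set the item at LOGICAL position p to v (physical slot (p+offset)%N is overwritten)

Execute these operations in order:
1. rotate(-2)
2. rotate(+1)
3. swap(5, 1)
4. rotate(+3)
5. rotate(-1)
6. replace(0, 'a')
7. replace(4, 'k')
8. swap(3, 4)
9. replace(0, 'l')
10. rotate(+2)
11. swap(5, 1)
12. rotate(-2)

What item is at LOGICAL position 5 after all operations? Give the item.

After op 1 (rotate(-2)): offset=4, physical=[A,B,C,D,E,F], logical=[E,F,A,B,C,D]
After op 2 (rotate(+1)): offset=5, physical=[A,B,C,D,E,F], logical=[F,A,B,C,D,E]
After op 3 (swap(5, 1)): offset=5, physical=[E,B,C,D,A,F], logical=[F,E,B,C,D,A]
After op 4 (rotate(+3)): offset=2, physical=[E,B,C,D,A,F], logical=[C,D,A,F,E,B]
After op 5 (rotate(-1)): offset=1, physical=[E,B,C,D,A,F], logical=[B,C,D,A,F,E]
After op 6 (replace(0, 'a')): offset=1, physical=[E,a,C,D,A,F], logical=[a,C,D,A,F,E]
After op 7 (replace(4, 'k')): offset=1, physical=[E,a,C,D,A,k], logical=[a,C,D,A,k,E]
After op 8 (swap(3, 4)): offset=1, physical=[E,a,C,D,k,A], logical=[a,C,D,k,A,E]
After op 9 (replace(0, 'l')): offset=1, physical=[E,l,C,D,k,A], logical=[l,C,D,k,A,E]
After op 10 (rotate(+2)): offset=3, physical=[E,l,C,D,k,A], logical=[D,k,A,E,l,C]
After op 11 (swap(5, 1)): offset=3, physical=[E,l,k,D,C,A], logical=[D,C,A,E,l,k]
After op 12 (rotate(-2)): offset=1, physical=[E,l,k,D,C,A], logical=[l,k,D,C,A,E]

Answer: E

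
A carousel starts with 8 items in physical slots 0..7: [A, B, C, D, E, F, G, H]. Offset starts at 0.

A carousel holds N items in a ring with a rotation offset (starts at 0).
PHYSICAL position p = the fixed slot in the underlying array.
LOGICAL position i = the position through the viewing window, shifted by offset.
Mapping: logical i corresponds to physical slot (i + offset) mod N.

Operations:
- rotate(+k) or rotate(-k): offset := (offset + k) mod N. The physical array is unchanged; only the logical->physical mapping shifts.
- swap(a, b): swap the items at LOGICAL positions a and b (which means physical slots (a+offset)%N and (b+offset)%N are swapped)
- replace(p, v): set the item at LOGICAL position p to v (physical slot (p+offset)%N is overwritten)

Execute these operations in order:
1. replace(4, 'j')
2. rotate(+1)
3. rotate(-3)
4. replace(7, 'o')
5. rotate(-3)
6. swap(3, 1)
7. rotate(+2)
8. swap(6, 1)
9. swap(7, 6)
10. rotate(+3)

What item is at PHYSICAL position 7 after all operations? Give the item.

Answer: H

Derivation:
After op 1 (replace(4, 'j')): offset=0, physical=[A,B,C,D,j,F,G,H], logical=[A,B,C,D,j,F,G,H]
After op 2 (rotate(+1)): offset=1, physical=[A,B,C,D,j,F,G,H], logical=[B,C,D,j,F,G,H,A]
After op 3 (rotate(-3)): offset=6, physical=[A,B,C,D,j,F,G,H], logical=[G,H,A,B,C,D,j,F]
After op 4 (replace(7, 'o')): offset=6, physical=[A,B,C,D,j,o,G,H], logical=[G,H,A,B,C,D,j,o]
After op 5 (rotate(-3)): offset=3, physical=[A,B,C,D,j,o,G,H], logical=[D,j,o,G,H,A,B,C]
After op 6 (swap(3, 1)): offset=3, physical=[A,B,C,D,G,o,j,H], logical=[D,G,o,j,H,A,B,C]
After op 7 (rotate(+2)): offset=5, physical=[A,B,C,D,G,o,j,H], logical=[o,j,H,A,B,C,D,G]
After op 8 (swap(6, 1)): offset=5, physical=[A,B,C,j,G,o,D,H], logical=[o,D,H,A,B,C,j,G]
After op 9 (swap(7, 6)): offset=5, physical=[A,B,C,G,j,o,D,H], logical=[o,D,H,A,B,C,G,j]
After op 10 (rotate(+3)): offset=0, physical=[A,B,C,G,j,o,D,H], logical=[A,B,C,G,j,o,D,H]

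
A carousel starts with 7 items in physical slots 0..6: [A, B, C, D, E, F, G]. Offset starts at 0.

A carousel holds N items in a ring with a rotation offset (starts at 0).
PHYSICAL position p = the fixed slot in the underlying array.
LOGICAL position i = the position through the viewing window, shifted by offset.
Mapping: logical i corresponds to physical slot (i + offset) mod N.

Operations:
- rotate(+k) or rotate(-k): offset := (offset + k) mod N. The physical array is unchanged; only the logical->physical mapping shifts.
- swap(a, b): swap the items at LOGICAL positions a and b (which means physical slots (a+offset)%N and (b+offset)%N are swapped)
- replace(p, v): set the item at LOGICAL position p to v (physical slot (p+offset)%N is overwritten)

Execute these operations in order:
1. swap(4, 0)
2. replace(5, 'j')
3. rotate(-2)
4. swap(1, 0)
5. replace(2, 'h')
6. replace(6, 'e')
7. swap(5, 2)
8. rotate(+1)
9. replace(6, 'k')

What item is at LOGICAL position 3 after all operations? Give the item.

After op 1 (swap(4, 0)): offset=0, physical=[E,B,C,D,A,F,G], logical=[E,B,C,D,A,F,G]
After op 2 (replace(5, 'j')): offset=0, physical=[E,B,C,D,A,j,G], logical=[E,B,C,D,A,j,G]
After op 3 (rotate(-2)): offset=5, physical=[E,B,C,D,A,j,G], logical=[j,G,E,B,C,D,A]
After op 4 (swap(1, 0)): offset=5, physical=[E,B,C,D,A,G,j], logical=[G,j,E,B,C,D,A]
After op 5 (replace(2, 'h')): offset=5, physical=[h,B,C,D,A,G,j], logical=[G,j,h,B,C,D,A]
After op 6 (replace(6, 'e')): offset=5, physical=[h,B,C,D,e,G,j], logical=[G,j,h,B,C,D,e]
After op 7 (swap(5, 2)): offset=5, physical=[D,B,C,h,e,G,j], logical=[G,j,D,B,C,h,e]
After op 8 (rotate(+1)): offset=6, physical=[D,B,C,h,e,G,j], logical=[j,D,B,C,h,e,G]
After op 9 (replace(6, 'k')): offset=6, physical=[D,B,C,h,e,k,j], logical=[j,D,B,C,h,e,k]

Answer: C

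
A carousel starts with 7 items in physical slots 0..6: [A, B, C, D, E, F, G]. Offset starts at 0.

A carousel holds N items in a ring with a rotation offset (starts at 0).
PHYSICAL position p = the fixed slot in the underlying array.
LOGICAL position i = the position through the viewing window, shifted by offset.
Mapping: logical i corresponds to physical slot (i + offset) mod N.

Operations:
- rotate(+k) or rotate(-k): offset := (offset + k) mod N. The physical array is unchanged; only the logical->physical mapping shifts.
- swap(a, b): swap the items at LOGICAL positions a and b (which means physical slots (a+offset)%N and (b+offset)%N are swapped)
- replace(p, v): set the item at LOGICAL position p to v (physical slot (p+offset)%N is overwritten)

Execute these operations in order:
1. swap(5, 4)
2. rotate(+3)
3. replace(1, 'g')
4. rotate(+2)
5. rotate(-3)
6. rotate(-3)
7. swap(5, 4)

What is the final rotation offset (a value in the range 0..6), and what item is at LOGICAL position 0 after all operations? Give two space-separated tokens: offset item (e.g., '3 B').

After op 1 (swap(5, 4)): offset=0, physical=[A,B,C,D,F,E,G], logical=[A,B,C,D,F,E,G]
After op 2 (rotate(+3)): offset=3, physical=[A,B,C,D,F,E,G], logical=[D,F,E,G,A,B,C]
After op 3 (replace(1, 'g')): offset=3, physical=[A,B,C,D,g,E,G], logical=[D,g,E,G,A,B,C]
After op 4 (rotate(+2)): offset=5, physical=[A,B,C,D,g,E,G], logical=[E,G,A,B,C,D,g]
After op 5 (rotate(-3)): offset=2, physical=[A,B,C,D,g,E,G], logical=[C,D,g,E,G,A,B]
After op 6 (rotate(-3)): offset=6, physical=[A,B,C,D,g,E,G], logical=[G,A,B,C,D,g,E]
After op 7 (swap(5, 4)): offset=6, physical=[A,B,C,g,D,E,G], logical=[G,A,B,C,g,D,E]

Answer: 6 G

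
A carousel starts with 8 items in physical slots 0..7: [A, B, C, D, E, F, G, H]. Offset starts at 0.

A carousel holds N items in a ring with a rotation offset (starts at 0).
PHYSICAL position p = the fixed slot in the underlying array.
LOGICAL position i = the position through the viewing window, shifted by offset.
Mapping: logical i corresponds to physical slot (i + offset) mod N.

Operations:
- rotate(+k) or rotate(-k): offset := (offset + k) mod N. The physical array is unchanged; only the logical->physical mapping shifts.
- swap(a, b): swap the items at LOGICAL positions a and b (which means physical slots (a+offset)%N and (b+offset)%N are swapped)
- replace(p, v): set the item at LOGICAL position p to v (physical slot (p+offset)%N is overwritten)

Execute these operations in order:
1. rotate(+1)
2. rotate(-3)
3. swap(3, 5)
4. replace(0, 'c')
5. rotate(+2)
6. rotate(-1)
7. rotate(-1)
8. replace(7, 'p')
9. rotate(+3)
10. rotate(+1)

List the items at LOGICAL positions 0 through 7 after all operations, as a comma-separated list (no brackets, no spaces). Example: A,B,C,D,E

After op 1 (rotate(+1)): offset=1, physical=[A,B,C,D,E,F,G,H], logical=[B,C,D,E,F,G,H,A]
After op 2 (rotate(-3)): offset=6, physical=[A,B,C,D,E,F,G,H], logical=[G,H,A,B,C,D,E,F]
After op 3 (swap(3, 5)): offset=6, physical=[A,D,C,B,E,F,G,H], logical=[G,H,A,D,C,B,E,F]
After op 4 (replace(0, 'c')): offset=6, physical=[A,D,C,B,E,F,c,H], logical=[c,H,A,D,C,B,E,F]
After op 5 (rotate(+2)): offset=0, physical=[A,D,C,B,E,F,c,H], logical=[A,D,C,B,E,F,c,H]
After op 6 (rotate(-1)): offset=7, physical=[A,D,C,B,E,F,c,H], logical=[H,A,D,C,B,E,F,c]
After op 7 (rotate(-1)): offset=6, physical=[A,D,C,B,E,F,c,H], logical=[c,H,A,D,C,B,E,F]
After op 8 (replace(7, 'p')): offset=6, physical=[A,D,C,B,E,p,c,H], logical=[c,H,A,D,C,B,E,p]
After op 9 (rotate(+3)): offset=1, physical=[A,D,C,B,E,p,c,H], logical=[D,C,B,E,p,c,H,A]
After op 10 (rotate(+1)): offset=2, physical=[A,D,C,B,E,p,c,H], logical=[C,B,E,p,c,H,A,D]

Answer: C,B,E,p,c,H,A,D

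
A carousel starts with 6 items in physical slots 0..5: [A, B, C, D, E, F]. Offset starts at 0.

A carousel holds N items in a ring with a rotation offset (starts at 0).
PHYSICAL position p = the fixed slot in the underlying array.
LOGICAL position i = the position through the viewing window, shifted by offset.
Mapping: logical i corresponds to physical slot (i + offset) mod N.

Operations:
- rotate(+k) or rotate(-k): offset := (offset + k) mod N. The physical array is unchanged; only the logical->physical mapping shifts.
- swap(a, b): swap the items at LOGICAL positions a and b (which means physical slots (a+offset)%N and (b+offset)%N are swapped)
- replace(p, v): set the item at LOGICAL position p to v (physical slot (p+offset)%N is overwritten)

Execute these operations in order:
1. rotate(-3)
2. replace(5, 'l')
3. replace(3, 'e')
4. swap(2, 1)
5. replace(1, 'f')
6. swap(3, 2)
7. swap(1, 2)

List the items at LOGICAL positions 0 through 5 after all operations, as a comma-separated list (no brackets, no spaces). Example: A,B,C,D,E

After op 1 (rotate(-3)): offset=3, physical=[A,B,C,D,E,F], logical=[D,E,F,A,B,C]
After op 2 (replace(5, 'l')): offset=3, physical=[A,B,l,D,E,F], logical=[D,E,F,A,B,l]
After op 3 (replace(3, 'e')): offset=3, physical=[e,B,l,D,E,F], logical=[D,E,F,e,B,l]
After op 4 (swap(2, 1)): offset=3, physical=[e,B,l,D,F,E], logical=[D,F,E,e,B,l]
After op 5 (replace(1, 'f')): offset=3, physical=[e,B,l,D,f,E], logical=[D,f,E,e,B,l]
After op 6 (swap(3, 2)): offset=3, physical=[E,B,l,D,f,e], logical=[D,f,e,E,B,l]
After op 7 (swap(1, 2)): offset=3, physical=[E,B,l,D,e,f], logical=[D,e,f,E,B,l]

Answer: D,e,f,E,B,l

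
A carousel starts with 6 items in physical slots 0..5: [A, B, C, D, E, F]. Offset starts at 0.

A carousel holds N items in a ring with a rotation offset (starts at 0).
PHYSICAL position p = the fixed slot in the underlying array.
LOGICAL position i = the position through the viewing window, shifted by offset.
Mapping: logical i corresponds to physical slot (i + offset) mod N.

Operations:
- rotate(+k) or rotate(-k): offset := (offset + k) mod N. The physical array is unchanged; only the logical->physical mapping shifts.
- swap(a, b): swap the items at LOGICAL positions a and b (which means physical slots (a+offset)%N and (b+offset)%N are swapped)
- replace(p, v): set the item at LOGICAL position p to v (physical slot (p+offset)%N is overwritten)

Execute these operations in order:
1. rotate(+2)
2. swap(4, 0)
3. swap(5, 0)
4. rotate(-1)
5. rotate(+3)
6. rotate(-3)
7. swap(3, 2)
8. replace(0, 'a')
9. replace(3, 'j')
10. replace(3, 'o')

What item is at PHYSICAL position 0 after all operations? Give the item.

Answer: C

Derivation:
After op 1 (rotate(+2)): offset=2, physical=[A,B,C,D,E,F], logical=[C,D,E,F,A,B]
After op 2 (swap(4, 0)): offset=2, physical=[C,B,A,D,E,F], logical=[A,D,E,F,C,B]
After op 3 (swap(5, 0)): offset=2, physical=[C,A,B,D,E,F], logical=[B,D,E,F,C,A]
After op 4 (rotate(-1)): offset=1, physical=[C,A,B,D,E,F], logical=[A,B,D,E,F,C]
After op 5 (rotate(+3)): offset=4, physical=[C,A,B,D,E,F], logical=[E,F,C,A,B,D]
After op 6 (rotate(-3)): offset=1, physical=[C,A,B,D,E,F], logical=[A,B,D,E,F,C]
After op 7 (swap(3, 2)): offset=1, physical=[C,A,B,E,D,F], logical=[A,B,E,D,F,C]
After op 8 (replace(0, 'a')): offset=1, physical=[C,a,B,E,D,F], logical=[a,B,E,D,F,C]
After op 9 (replace(3, 'j')): offset=1, physical=[C,a,B,E,j,F], logical=[a,B,E,j,F,C]
After op 10 (replace(3, 'o')): offset=1, physical=[C,a,B,E,o,F], logical=[a,B,E,o,F,C]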